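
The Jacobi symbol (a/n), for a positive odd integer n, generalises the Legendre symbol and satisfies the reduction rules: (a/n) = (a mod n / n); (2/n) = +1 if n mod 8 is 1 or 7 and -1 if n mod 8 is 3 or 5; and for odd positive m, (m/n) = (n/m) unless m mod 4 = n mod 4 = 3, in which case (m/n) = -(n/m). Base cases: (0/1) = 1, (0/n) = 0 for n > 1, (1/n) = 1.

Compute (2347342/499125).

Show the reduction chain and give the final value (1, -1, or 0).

(2347342/499125): 2347342 mod 499125 = 350842, so (2347342/499125) = (350842/499125)
factor out 2^1: 350842 = 2^1·175421; with 499125 mod 8 = 5, (2/499125) = -1; sign now -1; continue with (175421/499125)
flip (175421/499125) -> (499125/175421): both odd, 175421 mod 4 = 1, 499125 mod 4 = 1, so the flip contributes +1; sign now -1
(499125/175421): 499125 mod 175421 = 148283, so (499125/175421) = (148283/175421)
flip (148283/175421) -> (175421/148283): both odd, 148283 mod 4 = 3, 175421 mod 4 = 1, so the flip contributes +1; sign now -1
(175421/148283): 175421 mod 148283 = 27138, so (175421/148283) = (27138/148283)
factor out 2^1: 27138 = 2^1·13569; with 148283 mod 8 = 3, (2/148283) = -1; sign now +1; continue with (13569/148283)
flip (13569/148283) -> (148283/13569): both odd, 13569 mod 4 = 1, 148283 mod 4 = 3, so the flip contributes +1; sign now +1
(148283/13569): 148283 mod 13569 = 12593, so (148283/13569) = (12593/13569)
flip (12593/13569) -> (13569/12593): both odd, 12593 mod 4 = 1, 13569 mod 4 = 1, so the flip contributes +1; sign now +1
(13569/12593): 13569 mod 12593 = 976, so (13569/12593) = (976/12593)
factor out 2^4: 976 = 2^4·61; with 12593 mod 8 = 1, (2/12593) = +1; sign now +1; continue with (61/12593)
flip (61/12593) -> (12593/61): both odd, 61 mod 4 = 1, 12593 mod 4 = 1, so the flip contributes +1; sign now +1
(12593/61): 12593 mod 61 = 27, so (12593/61) = (27/61)
flip (27/61) -> (61/27): both odd, 27 mod 4 = 3, 61 mod 4 = 1, so the flip contributes +1; sign now +1
(61/27): 61 mod 27 = 7, so (61/27) = (7/27)
flip (7/27) -> (27/7): both odd, 7 mod 4 = 3, 27 mod 4 = 3, so the flip contributes -1; sign now -1
(27/7): 27 mod 7 = 6, so (27/7) = (6/7)
factor out 2^1: 6 = 2^1·3; with 7 mod 8 = 7, (2/7) = +1; sign now -1; continue with (3/7)
flip (3/7) -> (7/3): both odd, 3 mod 4 = 3, 7 mod 4 = 3, so the flip contributes -1; sign now +1
(7/3): 7 mod 3 = 1, so (7/3) = (1/3)
reached (1/3) = 1, so the symbol is +1

1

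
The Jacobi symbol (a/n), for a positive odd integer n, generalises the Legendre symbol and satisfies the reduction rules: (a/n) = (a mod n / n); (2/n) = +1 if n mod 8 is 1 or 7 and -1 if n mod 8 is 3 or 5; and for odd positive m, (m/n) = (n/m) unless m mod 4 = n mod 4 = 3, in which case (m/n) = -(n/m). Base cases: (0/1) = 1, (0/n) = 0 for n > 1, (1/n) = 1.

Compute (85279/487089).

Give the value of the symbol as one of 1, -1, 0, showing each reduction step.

flip (85279/487089) -> (487089/85279): both odd, 85279 mod 4 = 3, 487089 mod 4 = 1, so the flip contributes +1; sign now +1
(487089/85279): 487089 mod 85279 = 60694, so (487089/85279) = (60694/85279)
factor out 2^1: 60694 = 2^1·30347; with 85279 mod 8 = 7, (2/85279) = +1; sign now +1; continue with (30347/85279)
flip (30347/85279) -> (85279/30347): both odd, 30347 mod 4 = 3, 85279 mod 4 = 3, so the flip contributes -1; sign now -1
(85279/30347): 85279 mod 30347 = 24585, so (85279/30347) = (24585/30347)
flip (24585/30347) -> (30347/24585): both odd, 24585 mod 4 = 1, 30347 mod 4 = 3, so the flip contributes +1; sign now -1
(30347/24585): 30347 mod 24585 = 5762, so (30347/24585) = (5762/24585)
factor out 2^1: 5762 = 2^1·2881; with 24585 mod 8 = 1, (2/24585) = +1; sign now -1; continue with (2881/24585)
flip (2881/24585) -> (24585/2881): both odd, 2881 mod 4 = 1, 24585 mod 4 = 1, so the flip contributes +1; sign now -1
(24585/2881): 24585 mod 2881 = 1537, so (24585/2881) = (1537/2881)
flip (1537/2881) -> (2881/1537): both odd, 1537 mod 4 = 1, 2881 mod 4 = 1, so the flip contributes +1; sign now -1
(2881/1537): 2881 mod 1537 = 1344, so (2881/1537) = (1344/1537)
factor out 2^6: 1344 = 2^6·21; with 1537 mod 8 = 1, (2/1537) = +1; sign now -1; continue with (21/1537)
flip (21/1537) -> (1537/21): both odd, 21 mod 4 = 1, 1537 mod 4 = 1, so the flip contributes +1; sign now -1
(1537/21): 1537 mod 21 = 4, so (1537/21) = (4/21)
factor out 2^2: 4 = 2^2·1; with 21 mod 8 = 5, (2/21) = -1; sign now -1; continue with (1/21)
reached (1/21) = 1, so the symbol is -1

-1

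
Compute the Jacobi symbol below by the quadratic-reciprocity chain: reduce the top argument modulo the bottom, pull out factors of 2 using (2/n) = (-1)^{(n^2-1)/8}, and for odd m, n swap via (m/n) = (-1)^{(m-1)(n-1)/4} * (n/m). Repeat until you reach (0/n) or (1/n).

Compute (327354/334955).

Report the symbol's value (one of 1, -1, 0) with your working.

327354 = 2^1·163677; (2/334955) = -1 since 334955 mod 8 = 3, so (327354/334955) = (-1)^1·(163677/334955); sign now -1
reciprocity: (163677/334955) = +1·(334955/163677) since 163677 mod 4 = 1, 334955 mod 4 = 3; sign now -1
(334955/163677) = (7601/163677)   [reduce mod 163677]
reciprocity: (7601/163677) = +1·(163677/7601) since 7601 mod 4 = 1, 163677 mod 4 = 1; sign now -1
(163677/7601) = (4056/7601)   [reduce mod 7601]
4056 = 2^3·507; (2/7601) = +1 since 7601 mod 8 = 1, so (4056/7601) = (+1)^3·(507/7601); sign now -1
reciprocity: (507/7601) = +1·(7601/507) since 507 mod 4 = 3, 7601 mod 4 = 1; sign now -1
(7601/507) = (503/507)   [reduce mod 507]
reciprocity: (503/507) = -1·(507/503) since 503 mod 4 = 3, 507 mod 4 = 3; sign now +1
(507/503) = (4/503)   [reduce mod 503]
4 = 2^2·1; (2/503) = +1 since 503 mod 8 = 7, so (4/503) = (+1)^2·(1/503); sign now +1
(1/503) = 1; final value = sign = +1

1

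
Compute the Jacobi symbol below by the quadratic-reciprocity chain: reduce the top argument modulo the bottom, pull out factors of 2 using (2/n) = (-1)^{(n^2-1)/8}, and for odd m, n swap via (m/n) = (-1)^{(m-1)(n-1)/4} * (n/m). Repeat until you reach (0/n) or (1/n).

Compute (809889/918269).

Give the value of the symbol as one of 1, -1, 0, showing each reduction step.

flip (809889/918269) -> (918269/809889): both odd, 809889 mod 4 = 1, 918269 mod 4 = 1, so the flip contributes +1; sign now +1
(918269/809889): 918269 mod 809889 = 108380, so (918269/809889) = (108380/809889)
factor out 2^2: 108380 = 2^2·27095; with 809889 mod 8 = 1, (2/809889) = +1; sign now +1; continue with (27095/809889)
flip (27095/809889) -> (809889/27095): both odd, 27095 mod 4 = 3, 809889 mod 4 = 1, so the flip contributes +1; sign now +1
(809889/27095): 809889 mod 27095 = 24134, so (809889/27095) = (24134/27095)
factor out 2^1: 24134 = 2^1·12067; with 27095 mod 8 = 7, (2/27095) = +1; sign now +1; continue with (12067/27095)
flip (12067/27095) -> (27095/12067): both odd, 12067 mod 4 = 3, 27095 mod 4 = 3, so the flip contributes -1; sign now -1
(27095/12067): 27095 mod 12067 = 2961, so (27095/12067) = (2961/12067)
flip (2961/12067) -> (12067/2961): both odd, 2961 mod 4 = 1, 12067 mod 4 = 3, so the flip contributes +1; sign now -1
(12067/2961): 12067 mod 2961 = 223, so (12067/2961) = (223/2961)
flip (223/2961) -> (2961/223): both odd, 223 mod 4 = 3, 2961 mod 4 = 1, so the flip contributes +1; sign now -1
(2961/223): 2961 mod 223 = 62, so (2961/223) = (62/223)
factor out 2^1: 62 = 2^1·31; with 223 mod 8 = 7, (2/223) = +1; sign now -1; continue with (31/223)
flip (31/223) -> (223/31): both odd, 31 mod 4 = 3, 223 mod 4 = 3, so the flip contributes -1; sign now +1
(223/31): 223 mod 31 = 6, so (223/31) = (6/31)
factor out 2^1: 6 = 2^1·3; with 31 mod 8 = 7, (2/31) = +1; sign now +1; continue with (3/31)
flip (3/31) -> (31/3): both odd, 3 mod 4 = 3, 31 mod 4 = 3, so the flip contributes -1; sign now -1
(31/3): 31 mod 3 = 1, so (31/3) = (1/3)
reached (1/3) = 1, so the symbol is -1

-1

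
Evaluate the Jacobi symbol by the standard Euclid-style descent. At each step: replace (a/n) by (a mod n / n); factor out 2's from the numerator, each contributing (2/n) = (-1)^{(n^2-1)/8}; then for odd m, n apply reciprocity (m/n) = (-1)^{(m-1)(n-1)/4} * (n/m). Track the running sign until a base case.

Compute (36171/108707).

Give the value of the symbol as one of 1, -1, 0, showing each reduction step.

-1

flip (36171/108707) -> (108707/36171): both odd, 36171 mod 4 = 3, 108707 mod 4 = 3, so the flip contributes -1; sign now -1
(108707/36171): 108707 mod 36171 = 194, so (108707/36171) = (194/36171)
factor out 2^1: 194 = 2^1·97; with 36171 mod 8 = 3, (2/36171) = -1; sign now +1; continue with (97/36171)
flip (97/36171) -> (36171/97): both odd, 97 mod 4 = 1, 36171 mod 4 = 3, so the flip contributes +1; sign now +1
(36171/97): 36171 mod 97 = 87, so (36171/97) = (87/97)
flip (87/97) -> (97/87): both odd, 87 mod 4 = 3, 97 mod 4 = 1, so the flip contributes +1; sign now +1
(97/87): 97 mod 87 = 10, so (97/87) = (10/87)
factor out 2^1: 10 = 2^1·5; with 87 mod 8 = 7, (2/87) = +1; sign now +1; continue with (5/87)
flip (5/87) -> (87/5): both odd, 5 mod 4 = 1, 87 mod 4 = 3, so the flip contributes +1; sign now +1
(87/5): 87 mod 5 = 2, so (87/5) = (2/5)
factor out 2^1: 2 = 2^1·1; with 5 mod 8 = 5, (2/5) = -1; sign now -1; continue with (1/5)
reached (1/5) = 1, so the symbol is -1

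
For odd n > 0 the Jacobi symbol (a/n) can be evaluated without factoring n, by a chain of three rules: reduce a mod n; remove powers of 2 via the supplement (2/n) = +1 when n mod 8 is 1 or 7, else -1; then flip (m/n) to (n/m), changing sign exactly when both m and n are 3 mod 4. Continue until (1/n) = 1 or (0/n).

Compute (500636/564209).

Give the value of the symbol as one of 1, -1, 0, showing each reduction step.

factor out 2^2: 500636 = 2^2·125159; with 564209 mod 8 = 1, (2/564209) = +1; sign now +1; continue with (125159/564209)
flip (125159/564209) -> (564209/125159): both odd, 125159 mod 4 = 3, 564209 mod 4 = 1, so the flip contributes +1; sign now +1
(564209/125159): 564209 mod 125159 = 63573, so (564209/125159) = (63573/125159)
flip (63573/125159) -> (125159/63573): both odd, 63573 mod 4 = 1, 125159 mod 4 = 3, so the flip contributes +1; sign now +1
(125159/63573): 125159 mod 63573 = 61586, so (125159/63573) = (61586/63573)
factor out 2^1: 61586 = 2^1·30793; with 63573 mod 8 = 5, (2/63573) = -1; sign now -1; continue with (30793/63573)
flip (30793/63573) -> (63573/30793): both odd, 30793 mod 4 = 1, 63573 mod 4 = 1, so the flip contributes +1; sign now -1
(63573/30793): 63573 mod 30793 = 1987, so (63573/30793) = (1987/30793)
flip (1987/30793) -> (30793/1987): both odd, 1987 mod 4 = 3, 30793 mod 4 = 1, so the flip contributes +1; sign now -1
(30793/1987): 30793 mod 1987 = 988, so (30793/1987) = (988/1987)
factor out 2^2: 988 = 2^2·247; with 1987 mod 8 = 3, (2/1987) = -1; sign now -1; continue with (247/1987)
flip (247/1987) -> (1987/247): both odd, 247 mod 4 = 3, 1987 mod 4 = 3, so the flip contributes -1; sign now +1
(1987/247): 1987 mod 247 = 11, so (1987/247) = (11/247)
flip (11/247) -> (247/11): both odd, 11 mod 4 = 3, 247 mod 4 = 3, so the flip contributes -1; sign now -1
(247/11): 247 mod 11 = 5, so (247/11) = (5/11)
flip (5/11) -> (11/5): both odd, 5 mod 4 = 1, 11 mod 4 = 3, so the flip contributes +1; sign now -1
(11/5): 11 mod 5 = 1, so (11/5) = (1/5)
reached (1/5) = 1, so the symbol is -1

-1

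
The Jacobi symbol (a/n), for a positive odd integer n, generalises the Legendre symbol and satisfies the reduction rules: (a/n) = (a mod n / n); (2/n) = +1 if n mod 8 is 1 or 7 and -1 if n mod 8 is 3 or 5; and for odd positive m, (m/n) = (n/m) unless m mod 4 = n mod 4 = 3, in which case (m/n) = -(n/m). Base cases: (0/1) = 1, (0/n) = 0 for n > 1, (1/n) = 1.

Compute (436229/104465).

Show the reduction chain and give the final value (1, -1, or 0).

-1

(436229/104465): 436229 mod 104465 = 18369, so (436229/104465) = (18369/104465)
flip (18369/104465) -> (104465/18369): both odd, 18369 mod 4 = 1, 104465 mod 4 = 1, so the flip contributes +1; sign now +1
(104465/18369): 104465 mod 18369 = 12620, so (104465/18369) = (12620/18369)
factor out 2^2: 12620 = 2^2·3155; with 18369 mod 8 = 1, (2/18369) = +1; sign now +1; continue with (3155/18369)
flip (3155/18369) -> (18369/3155): both odd, 3155 mod 4 = 3, 18369 mod 4 = 1, so the flip contributes +1; sign now +1
(18369/3155): 18369 mod 3155 = 2594, so (18369/3155) = (2594/3155)
factor out 2^1: 2594 = 2^1·1297; with 3155 mod 8 = 3, (2/3155) = -1; sign now -1; continue with (1297/3155)
flip (1297/3155) -> (3155/1297): both odd, 1297 mod 4 = 1, 3155 mod 4 = 3, so the flip contributes +1; sign now -1
(3155/1297): 3155 mod 1297 = 561, so (3155/1297) = (561/1297)
flip (561/1297) -> (1297/561): both odd, 561 mod 4 = 1, 1297 mod 4 = 1, so the flip contributes +1; sign now -1
(1297/561): 1297 mod 561 = 175, so (1297/561) = (175/561)
flip (175/561) -> (561/175): both odd, 175 mod 4 = 3, 561 mod 4 = 1, so the flip contributes +1; sign now -1
(561/175): 561 mod 175 = 36, so (561/175) = (36/175)
factor out 2^2: 36 = 2^2·9; with 175 mod 8 = 7, (2/175) = +1; sign now -1; continue with (9/175)
flip (9/175) -> (175/9): both odd, 9 mod 4 = 1, 175 mod 4 = 3, so the flip contributes +1; sign now -1
(175/9): 175 mod 9 = 4, so (175/9) = (4/9)
factor out 2^2: 4 = 2^2·1; with 9 mod 8 = 1, (2/9) = +1; sign now -1; continue with (1/9)
reached (1/9) = 1, so the symbol is -1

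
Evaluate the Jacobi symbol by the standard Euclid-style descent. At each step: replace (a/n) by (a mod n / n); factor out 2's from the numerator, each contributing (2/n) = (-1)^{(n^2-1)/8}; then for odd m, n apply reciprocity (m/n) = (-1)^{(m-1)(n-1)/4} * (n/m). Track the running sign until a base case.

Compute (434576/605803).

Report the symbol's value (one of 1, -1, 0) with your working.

factor out 2^4: 434576 = 2^4·27161; with 605803 mod 8 = 3, (2/605803) = -1; sign now +1; continue with (27161/605803)
flip (27161/605803) -> (605803/27161): both odd, 27161 mod 4 = 1, 605803 mod 4 = 3, so the flip contributes +1; sign now +1
(605803/27161): 605803 mod 27161 = 8261, so (605803/27161) = (8261/27161)
flip (8261/27161) -> (27161/8261): both odd, 8261 mod 4 = 1, 27161 mod 4 = 1, so the flip contributes +1; sign now +1
(27161/8261): 27161 mod 8261 = 2378, so (27161/8261) = (2378/8261)
factor out 2^1: 2378 = 2^1·1189; with 8261 mod 8 = 5, (2/8261) = -1; sign now -1; continue with (1189/8261)
flip (1189/8261) -> (8261/1189): both odd, 1189 mod 4 = 1, 8261 mod 4 = 1, so the flip contributes +1; sign now -1
(8261/1189): 8261 mod 1189 = 1127, so (8261/1189) = (1127/1189)
flip (1127/1189) -> (1189/1127): both odd, 1127 mod 4 = 3, 1189 mod 4 = 1, so the flip contributes +1; sign now -1
(1189/1127): 1189 mod 1127 = 62, so (1189/1127) = (62/1127)
factor out 2^1: 62 = 2^1·31; with 1127 mod 8 = 7, (2/1127) = +1; sign now -1; continue with (31/1127)
flip (31/1127) -> (1127/31): both odd, 31 mod 4 = 3, 1127 mod 4 = 3, so the flip contributes -1; sign now +1
(1127/31): 1127 mod 31 = 11, so (1127/31) = (11/31)
flip (11/31) -> (31/11): both odd, 11 mod 4 = 3, 31 mod 4 = 3, so the flip contributes -1; sign now -1
(31/11): 31 mod 11 = 9, so (31/11) = (9/11)
flip (9/11) -> (11/9): both odd, 9 mod 4 = 1, 11 mod 4 = 3, so the flip contributes +1; sign now -1
(11/9): 11 mod 9 = 2, so (11/9) = (2/9)
factor out 2^1: 2 = 2^1·1; with 9 mod 8 = 1, (2/9) = +1; sign now -1; continue with (1/9)
reached (1/9) = 1, so the symbol is -1

-1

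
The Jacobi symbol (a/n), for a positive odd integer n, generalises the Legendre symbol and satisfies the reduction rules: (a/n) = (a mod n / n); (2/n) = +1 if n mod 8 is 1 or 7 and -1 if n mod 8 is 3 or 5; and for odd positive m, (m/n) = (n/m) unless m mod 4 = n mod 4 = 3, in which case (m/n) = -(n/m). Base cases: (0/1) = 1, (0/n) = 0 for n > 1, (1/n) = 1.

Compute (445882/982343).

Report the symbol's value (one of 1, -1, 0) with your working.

445882 = 2^1·222941; (2/982343) = +1 since 982343 mod 8 = 7, so (445882/982343) = (+1)^1·(222941/982343); sign now +1
reciprocity: (222941/982343) = +1·(982343/222941) since 222941 mod 4 = 1, 982343 mod 4 = 3; sign now +1
(982343/222941) = (90579/222941)   [reduce mod 222941]
reciprocity: (90579/222941) = +1·(222941/90579) since 90579 mod 4 = 3, 222941 mod 4 = 1; sign now +1
(222941/90579) = (41783/90579)   [reduce mod 90579]
reciprocity: (41783/90579) = -1·(90579/41783) since 41783 mod 4 = 3, 90579 mod 4 = 3; sign now -1
(90579/41783) = (7013/41783)   [reduce mod 41783]
reciprocity: (7013/41783) = +1·(41783/7013) since 7013 mod 4 = 1, 41783 mod 4 = 3; sign now -1
(41783/7013) = (6718/7013)   [reduce mod 7013]
6718 = 2^1·3359; (2/7013) = -1 since 7013 mod 8 = 5, so (6718/7013) = (-1)^1·(3359/7013); sign now +1
reciprocity: (3359/7013) = +1·(7013/3359) since 3359 mod 4 = 3, 7013 mod 4 = 1; sign now +1
(7013/3359) = (295/3359)   [reduce mod 3359]
reciprocity: (295/3359) = -1·(3359/295) since 295 mod 4 = 3, 3359 mod 4 = 3; sign now -1
(3359/295) = (114/295)   [reduce mod 295]
114 = 2^1·57; (2/295) = +1 since 295 mod 8 = 7, so (114/295) = (+1)^1·(57/295); sign now -1
reciprocity: (57/295) = +1·(295/57) since 57 mod 4 = 1, 295 mod 4 = 3; sign now -1
(295/57) = (10/57)   [reduce mod 57]
10 = 2^1·5; (2/57) = +1 since 57 mod 8 = 1, so (10/57) = (+1)^1·(5/57); sign now -1
reciprocity: (5/57) = +1·(57/5) since 5 mod 4 = 1, 57 mod 4 = 1; sign now -1
(57/5) = (2/5)   [reduce mod 5]
2 = 2^1·1; (2/5) = -1 since 5 mod 8 = 5, so (2/5) = (-1)^1·(1/5); sign now +1
(1/5) = 1; final value = sign = +1

1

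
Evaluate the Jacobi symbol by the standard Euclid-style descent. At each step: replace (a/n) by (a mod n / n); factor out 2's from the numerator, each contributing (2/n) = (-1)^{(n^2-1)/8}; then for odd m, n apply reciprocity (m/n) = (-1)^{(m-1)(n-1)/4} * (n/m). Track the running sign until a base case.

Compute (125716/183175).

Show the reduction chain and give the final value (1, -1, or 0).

factor out 2^2: 125716 = 2^2·31429; with 183175 mod 8 = 7, (2/183175) = +1; sign now +1; continue with (31429/183175)
flip (31429/183175) -> (183175/31429): both odd, 31429 mod 4 = 1, 183175 mod 4 = 3, so the flip contributes +1; sign now +1
(183175/31429): 183175 mod 31429 = 26030, so (183175/31429) = (26030/31429)
factor out 2^1: 26030 = 2^1·13015; with 31429 mod 8 = 5, (2/31429) = -1; sign now -1; continue with (13015/31429)
flip (13015/31429) -> (31429/13015): both odd, 13015 mod 4 = 3, 31429 mod 4 = 1, so the flip contributes +1; sign now -1
(31429/13015): 31429 mod 13015 = 5399, so (31429/13015) = (5399/13015)
flip (5399/13015) -> (13015/5399): both odd, 5399 mod 4 = 3, 13015 mod 4 = 3, so the flip contributes -1; sign now +1
(13015/5399): 13015 mod 5399 = 2217, so (13015/5399) = (2217/5399)
flip (2217/5399) -> (5399/2217): both odd, 2217 mod 4 = 1, 5399 mod 4 = 3, so the flip contributes +1; sign now +1
(5399/2217): 5399 mod 2217 = 965, so (5399/2217) = (965/2217)
flip (965/2217) -> (2217/965): both odd, 965 mod 4 = 1, 2217 mod 4 = 1, so the flip contributes +1; sign now +1
(2217/965): 2217 mod 965 = 287, so (2217/965) = (287/965)
flip (287/965) -> (965/287): both odd, 287 mod 4 = 3, 965 mod 4 = 1, so the flip contributes +1; sign now +1
(965/287): 965 mod 287 = 104, so (965/287) = (104/287)
factor out 2^3: 104 = 2^3·13; with 287 mod 8 = 7, (2/287) = +1; sign now +1; continue with (13/287)
flip (13/287) -> (287/13): both odd, 13 mod 4 = 1, 287 mod 4 = 3, so the flip contributes +1; sign now +1
(287/13): 287 mod 13 = 1, so (287/13) = (1/13)
reached (1/13) = 1, so the symbol is +1

1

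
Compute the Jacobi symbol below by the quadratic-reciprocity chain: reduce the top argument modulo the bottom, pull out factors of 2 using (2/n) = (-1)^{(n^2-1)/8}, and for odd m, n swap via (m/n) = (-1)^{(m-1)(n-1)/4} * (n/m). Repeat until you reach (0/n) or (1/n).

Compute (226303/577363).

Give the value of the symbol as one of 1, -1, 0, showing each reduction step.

1

reciprocity: (226303/577363) = -1·(577363/226303) since 226303 mod 4 = 3, 577363 mod 4 = 3; sign now -1
(577363/226303) = (124757/226303)   [reduce mod 226303]
reciprocity: (124757/226303) = +1·(226303/124757) since 124757 mod 4 = 1, 226303 mod 4 = 3; sign now -1
(226303/124757) = (101546/124757)   [reduce mod 124757]
101546 = 2^1·50773; (2/124757) = -1 since 124757 mod 8 = 5, so (101546/124757) = (-1)^1·(50773/124757); sign now +1
reciprocity: (50773/124757) = +1·(124757/50773) since 50773 mod 4 = 1, 124757 mod 4 = 1; sign now +1
(124757/50773) = (23211/50773)   [reduce mod 50773]
reciprocity: (23211/50773) = +1·(50773/23211) since 23211 mod 4 = 3, 50773 mod 4 = 1; sign now +1
(50773/23211) = (4351/23211)   [reduce mod 23211]
reciprocity: (4351/23211) = -1·(23211/4351) since 4351 mod 4 = 3, 23211 mod 4 = 3; sign now -1
(23211/4351) = (1456/4351)   [reduce mod 4351]
1456 = 2^4·91; (2/4351) = +1 since 4351 mod 8 = 7, so (1456/4351) = (+1)^4·(91/4351); sign now -1
reciprocity: (91/4351) = -1·(4351/91) since 91 mod 4 = 3, 4351 mod 4 = 3; sign now +1
(4351/91) = (74/91)   [reduce mod 91]
74 = 2^1·37; (2/91) = -1 since 91 mod 8 = 3, so (74/91) = (-1)^1·(37/91); sign now -1
reciprocity: (37/91) = +1·(91/37) since 37 mod 4 = 1, 91 mod 4 = 3; sign now -1
(91/37) = (17/37)   [reduce mod 37]
reciprocity: (17/37) = +1·(37/17) since 17 mod 4 = 1, 37 mod 4 = 1; sign now -1
(37/17) = (3/17)   [reduce mod 17]
reciprocity: (3/17) = +1·(17/3) since 3 mod 4 = 3, 17 mod 4 = 1; sign now -1
(17/3) = (2/3)   [reduce mod 3]
2 = 2^1·1; (2/3) = -1 since 3 mod 8 = 3, so (2/3) = (-1)^1·(1/3); sign now +1
(1/3) = 1; final value = sign = +1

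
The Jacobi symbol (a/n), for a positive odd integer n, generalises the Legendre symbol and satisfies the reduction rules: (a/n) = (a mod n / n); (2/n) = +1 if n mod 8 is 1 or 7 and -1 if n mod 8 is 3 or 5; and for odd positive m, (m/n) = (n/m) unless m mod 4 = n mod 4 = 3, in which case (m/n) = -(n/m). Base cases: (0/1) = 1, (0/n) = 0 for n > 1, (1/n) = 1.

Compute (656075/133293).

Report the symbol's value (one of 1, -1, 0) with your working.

1

(656075/133293): 656075 mod 133293 = 122903, so (656075/133293) = (122903/133293)
flip (122903/133293) -> (133293/122903): both odd, 122903 mod 4 = 3, 133293 mod 4 = 1, so the flip contributes +1; sign now +1
(133293/122903): 133293 mod 122903 = 10390, so (133293/122903) = (10390/122903)
factor out 2^1: 10390 = 2^1·5195; with 122903 mod 8 = 7, (2/122903) = +1; sign now +1; continue with (5195/122903)
flip (5195/122903) -> (122903/5195): both odd, 5195 mod 4 = 3, 122903 mod 4 = 3, so the flip contributes -1; sign now -1
(122903/5195): 122903 mod 5195 = 3418, so (122903/5195) = (3418/5195)
factor out 2^1: 3418 = 2^1·1709; with 5195 mod 8 = 3, (2/5195) = -1; sign now +1; continue with (1709/5195)
flip (1709/5195) -> (5195/1709): both odd, 1709 mod 4 = 1, 5195 mod 4 = 3, so the flip contributes +1; sign now +1
(5195/1709): 5195 mod 1709 = 68, so (5195/1709) = (68/1709)
factor out 2^2: 68 = 2^2·17; with 1709 mod 8 = 5, (2/1709) = -1; sign now +1; continue with (17/1709)
flip (17/1709) -> (1709/17): both odd, 17 mod 4 = 1, 1709 mod 4 = 1, so the flip contributes +1; sign now +1
(1709/17): 1709 mod 17 = 9, so (1709/17) = (9/17)
flip (9/17) -> (17/9): both odd, 9 mod 4 = 1, 17 mod 4 = 1, so the flip contributes +1; sign now +1
(17/9): 17 mod 9 = 8, so (17/9) = (8/9)
factor out 2^3: 8 = 2^3·1; with 9 mod 8 = 1, (2/9) = +1; sign now +1; continue with (1/9)
reached (1/9) = 1, so the symbol is +1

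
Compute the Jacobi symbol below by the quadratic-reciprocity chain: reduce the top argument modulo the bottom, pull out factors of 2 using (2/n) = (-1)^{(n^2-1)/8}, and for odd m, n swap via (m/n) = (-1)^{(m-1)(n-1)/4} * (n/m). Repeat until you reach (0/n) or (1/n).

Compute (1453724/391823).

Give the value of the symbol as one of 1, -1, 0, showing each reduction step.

-1

(1453724/391823) = (278255/391823)   [reduce mod 391823]
reciprocity: (278255/391823) = -1·(391823/278255) since 278255 mod 4 = 3, 391823 mod 4 = 3; sign now -1
(391823/278255) = (113568/278255)   [reduce mod 278255]
113568 = 2^5·3549; (2/278255) = +1 since 278255 mod 8 = 7, so (113568/278255) = (+1)^5·(3549/278255); sign now -1
reciprocity: (3549/278255) = +1·(278255/3549) since 3549 mod 4 = 1, 278255 mod 4 = 3; sign now -1
(278255/3549) = (1433/3549)   [reduce mod 3549]
reciprocity: (1433/3549) = +1·(3549/1433) since 1433 mod 4 = 1, 3549 mod 4 = 1; sign now -1
(3549/1433) = (683/1433)   [reduce mod 1433]
reciprocity: (683/1433) = +1·(1433/683) since 683 mod 4 = 3, 1433 mod 4 = 1; sign now -1
(1433/683) = (67/683)   [reduce mod 683]
reciprocity: (67/683) = -1·(683/67) since 67 mod 4 = 3, 683 mod 4 = 3; sign now +1
(683/67) = (13/67)   [reduce mod 67]
reciprocity: (13/67) = +1·(67/13) since 13 mod 4 = 1, 67 mod 4 = 3; sign now +1
(67/13) = (2/13)   [reduce mod 13]
2 = 2^1·1; (2/13) = -1 since 13 mod 8 = 5, so (2/13) = (-1)^1·(1/13); sign now -1
(1/13) = 1; final value = sign = -1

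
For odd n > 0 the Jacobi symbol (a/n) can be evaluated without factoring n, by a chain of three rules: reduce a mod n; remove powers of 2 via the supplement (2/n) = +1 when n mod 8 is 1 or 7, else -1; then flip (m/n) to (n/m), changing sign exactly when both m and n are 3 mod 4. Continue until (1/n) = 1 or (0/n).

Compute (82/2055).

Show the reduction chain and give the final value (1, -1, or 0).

82 = 2^1·41; (2/2055) = +1 since 2055 mod 8 = 7, so (82/2055) = (+1)^1·(41/2055); sign now +1
reciprocity: (41/2055) = +1·(2055/41) since 41 mod 4 = 1, 2055 mod 4 = 3; sign now +1
(2055/41) = (5/41)   [reduce mod 41]
reciprocity: (5/41) = +1·(41/5) since 5 mod 4 = 1, 41 mod 4 = 1; sign now +1
(41/5) = (1/5)   [reduce mod 5]
(1/5) = 1; final value = sign = +1

1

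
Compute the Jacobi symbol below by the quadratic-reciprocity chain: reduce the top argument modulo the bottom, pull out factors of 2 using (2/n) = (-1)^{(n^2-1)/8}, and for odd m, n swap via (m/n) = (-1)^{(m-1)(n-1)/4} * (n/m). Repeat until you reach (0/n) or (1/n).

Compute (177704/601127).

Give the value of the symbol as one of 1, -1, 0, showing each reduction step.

-1

factor out 2^3: 177704 = 2^3·22213; with 601127 mod 8 = 7, (2/601127) = +1; sign now +1; continue with (22213/601127)
flip (22213/601127) -> (601127/22213): both odd, 22213 mod 4 = 1, 601127 mod 4 = 3, so the flip contributes +1; sign now +1
(601127/22213): 601127 mod 22213 = 1376, so (601127/22213) = (1376/22213)
factor out 2^5: 1376 = 2^5·43; with 22213 mod 8 = 5, (2/22213) = -1; sign now -1; continue with (43/22213)
flip (43/22213) -> (22213/43): both odd, 43 mod 4 = 3, 22213 mod 4 = 1, so the flip contributes +1; sign now -1
(22213/43): 22213 mod 43 = 25, so (22213/43) = (25/43)
flip (25/43) -> (43/25): both odd, 25 mod 4 = 1, 43 mod 4 = 3, so the flip contributes +1; sign now -1
(43/25): 43 mod 25 = 18, so (43/25) = (18/25)
factor out 2^1: 18 = 2^1·9; with 25 mod 8 = 1, (2/25) = +1; sign now -1; continue with (9/25)
flip (9/25) -> (25/9): both odd, 9 mod 4 = 1, 25 mod 4 = 1, so the flip contributes +1; sign now -1
(25/9): 25 mod 9 = 7, so (25/9) = (7/9)
flip (7/9) -> (9/7): both odd, 7 mod 4 = 3, 9 mod 4 = 1, so the flip contributes +1; sign now -1
(9/7): 9 mod 7 = 2, so (9/7) = (2/7)
factor out 2^1: 2 = 2^1·1; with 7 mod 8 = 7, (2/7) = +1; sign now -1; continue with (1/7)
reached (1/7) = 1, so the symbol is -1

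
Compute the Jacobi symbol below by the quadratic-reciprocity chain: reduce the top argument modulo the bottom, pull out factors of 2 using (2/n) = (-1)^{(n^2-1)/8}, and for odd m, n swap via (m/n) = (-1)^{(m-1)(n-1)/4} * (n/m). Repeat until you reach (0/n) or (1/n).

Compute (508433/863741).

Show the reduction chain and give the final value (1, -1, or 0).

-1

flip (508433/863741) -> (863741/508433): both odd, 508433 mod 4 = 1, 863741 mod 4 = 1, so the flip contributes +1; sign now +1
(863741/508433): 863741 mod 508433 = 355308, so (863741/508433) = (355308/508433)
factor out 2^2: 355308 = 2^2·88827; with 508433 mod 8 = 1, (2/508433) = +1; sign now +1; continue with (88827/508433)
flip (88827/508433) -> (508433/88827): both odd, 88827 mod 4 = 3, 508433 mod 4 = 1, so the flip contributes +1; sign now +1
(508433/88827): 508433 mod 88827 = 64298, so (508433/88827) = (64298/88827)
factor out 2^1: 64298 = 2^1·32149; with 88827 mod 8 = 3, (2/88827) = -1; sign now -1; continue with (32149/88827)
flip (32149/88827) -> (88827/32149): both odd, 32149 mod 4 = 1, 88827 mod 4 = 3, so the flip contributes +1; sign now -1
(88827/32149): 88827 mod 32149 = 24529, so (88827/32149) = (24529/32149)
flip (24529/32149) -> (32149/24529): both odd, 24529 mod 4 = 1, 32149 mod 4 = 1, so the flip contributes +1; sign now -1
(32149/24529): 32149 mod 24529 = 7620, so (32149/24529) = (7620/24529)
factor out 2^2: 7620 = 2^2·1905; with 24529 mod 8 = 1, (2/24529) = +1; sign now -1; continue with (1905/24529)
flip (1905/24529) -> (24529/1905): both odd, 1905 mod 4 = 1, 24529 mod 4 = 1, so the flip contributes +1; sign now -1
(24529/1905): 24529 mod 1905 = 1669, so (24529/1905) = (1669/1905)
flip (1669/1905) -> (1905/1669): both odd, 1669 mod 4 = 1, 1905 mod 4 = 1, so the flip contributes +1; sign now -1
(1905/1669): 1905 mod 1669 = 236, so (1905/1669) = (236/1669)
factor out 2^2: 236 = 2^2·59; with 1669 mod 8 = 5, (2/1669) = -1; sign now -1; continue with (59/1669)
flip (59/1669) -> (1669/59): both odd, 59 mod 4 = 3, 1669 mod 4 = 1, so the flip contributes +1; sign now -1
(1669/59): 1669 mod 59 = 17, so (1669/59) = (17/59)
flip (17/59) -> (59/17): both odd, 17 mod 4 = 1, 59 mod 4 = 3, so the flip contributes +1; sign now -1
(59/17): 59 mod 17 = 8, so (59/17) = (8/17)
factor out 2^3: 8 = 2^3·1; with 17 mod 8 = 1, (2/17) = +1; sign now -1; continue with (1/17)
reached (1/17) = 1, so the symbol is -1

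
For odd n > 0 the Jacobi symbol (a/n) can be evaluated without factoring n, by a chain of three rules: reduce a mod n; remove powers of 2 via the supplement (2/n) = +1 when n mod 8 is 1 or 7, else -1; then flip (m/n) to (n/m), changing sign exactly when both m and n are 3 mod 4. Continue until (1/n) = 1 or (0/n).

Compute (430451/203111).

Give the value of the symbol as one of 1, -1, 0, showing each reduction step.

(430451/203111): 430451 mod 203111 = 24229, so (430451/203111) = (24229/203111)
flip (24229/203111) -> (203111/24229): both odd, 24229 mod 4 = 1, 203111 mod 4 = 3, so the flip contributes +1; sign now +1
(203111/24229): 203111 mod 24229 = 9279, so (203111/24229) = (9279/24229)
flip (9279/24229) -> (24229/9279): both odd, 9279 mod 4 = 3, 24229 mod 4 = 1, so the flip contributes +1; sign now +1
(24229/9279): 24229 mod 9279 = 5671, so (24229/9279) = (5671/9279)
flip (5671/9279) -> (9279/5671): both odd, 5671 mod 4 = 3, 9279 mod 4 = 3, so the flip contributes -1; sign now -1
(9279/5671): 9279 mod 5671 = 3608, so (9279/5671) = (3608/5671)
factor out 2^3: 3608 = 2^3·451; with 5671 mod 8 = 7, (2/5671) = +1; sign now -1; continue with (451/5671)
flip (451/5671) -> (5671/451): both odd, 451 mod 4 = 3, 5671 mod 4 = 3, so the flip contributes -1; sign now +1
(5671/451): 5671 mod 451 = 259, so (5671/451) = (259/451)
flip (259/451) -> (451/259): both odd, 259 mod 4 = 3, 451 mod 4 = 3, so the flip contributes -1; sign now -1
(451/259): 451 mod 259 = 192, so (451/259) = (192/259)
factor out 2^6: 192 = 2^6·3; with 259 mod 8 = 3, (2/259) = -1; sign now -1; continue with (3/259)
flip (3/259) -> (259/3): both odd, 3 mod 4 = 3, 259 mod 4 = 3, so the flip contributes -1; sign now +1
(259/3): 259 mod 3 = 1, so (259/3) = (1/3)
reached (1/3) = 1, so the symbol is +1

1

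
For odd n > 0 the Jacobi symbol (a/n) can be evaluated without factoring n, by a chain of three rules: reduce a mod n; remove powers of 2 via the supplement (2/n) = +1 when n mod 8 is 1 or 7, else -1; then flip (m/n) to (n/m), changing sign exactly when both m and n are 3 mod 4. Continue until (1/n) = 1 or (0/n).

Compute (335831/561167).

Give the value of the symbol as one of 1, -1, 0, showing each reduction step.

0

flip (335831/561167) -> (561167/335831): both odd, 335831 mod 4 = 3, 561167 mod 4 = 3, so the flip contributes -1; sign now -1
(561167/335831): 561167 mod 335831 = 225336, so (561167/335831) = (225336/335831)
factor out 2^3: 225336 = 2^3·28167; with 335831 mod 8 = 7, (2/335831) = +1; sign now -1; continue with (28167/335831)
flip (28167/335831) -> (335831/28167): both odd, 28167 mod 4 = 3, 335831 mod 4 = 3, so the flip contributes -1; sign now +1
(335831/28167): 335831 mod 28167 = 25994, so (335831/28167) = (25994/28167)
factor out 2^1: 25994 = 2^1·12997; with 28167 mod 8 = 7, (2/28167) = +1; sign now +1; continue with (12997/28167)
flip (12997/28167) -> (28167/12997): both odd, 12997 mod 4 = 1, 28167 mod 4 = 3, so the flip contributes +1; sign now +1
(28167/12997): 28167 mod 12997 = 2173, so (28167/12997) = (2173/12997)
flip (2173/12997) -> (12997/2173): both odd, 2173 mod 4 = 1, 12997 mod 4 = 1, so the flip contributes +1; sign now +1
(12997/2173): 12997 mod 2173 = 2132, so (12997/2173) = (2132/2173)
factor out 2^2: 2132 = 2^2·533; with 2173 mod 8 = 5, (2/2173) = -1; sign now +1; continue with (533/2173)
flip (533/2173) -> (2173/533): both odd, 533 mod 4 = 1, 2173 mod 4 = 1, so the flip contributes +1; sign now +1
(2173/533): 2173 mod 533 = 41, so (2173/533) = (41/533)
flip (41/533) -> (533/41): both odd, 41 mod 4 = 1, 533 mod 4 = 1, so the flip contributes +1; sign now +1
(533/41): 533 mod 41 = 0, so (533/41) = (0/41)
reached (0/41); gcd(a, n) > 1, so (0/41) = 0 and the symbol is 0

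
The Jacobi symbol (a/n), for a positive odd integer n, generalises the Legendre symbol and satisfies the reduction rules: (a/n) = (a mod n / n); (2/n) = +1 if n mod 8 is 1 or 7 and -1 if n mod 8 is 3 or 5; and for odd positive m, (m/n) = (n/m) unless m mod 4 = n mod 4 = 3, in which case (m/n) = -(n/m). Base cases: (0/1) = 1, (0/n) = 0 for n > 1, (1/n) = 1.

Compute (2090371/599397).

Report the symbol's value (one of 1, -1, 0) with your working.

(2090371/599397): 2090371 mod 599397 = 292180, so (2090371/599397) = (292180/599397)
factor out 2^2: 292180 = 2^2·73045; with 599397 mod 8 = 5, (2/599397) = -1; sign now +1; continue with (73045/599397)
flip (73045/599397) -> (599397/73045): both odd, 73045 mod 4 = 1, 599397 mod 4 = 1, so the flip contributes +1; sign now +1
(599397/73045): 599397 mod 73045 = 15037, so (599397/73045) = (15037/73045)
flip (15037/73045) -> (73045/15037): both odd, 15037 mod 4 = 1, 73045 mod 4 = 1, so the flip contributes +1; sign now +1
(73045/15037): 73045 mod 15037 = 12897, so (73045/15037) = (12897/15037)
flip (12897/15037) -> (15037/12897): both odd, 12897 mod 4 = 1, 15037 mod 4 = 1, so the flip contributes +1; sign now +1
(15037/12897): 15037 mod 12897 = 2140, so (15037/12897) = (2140/12897)
factor out 2^2: 2140 = 2^2·535; with 12897 mod 8 = 1, (2/12897) = +1; sign now +1; continue with (535/12897)
flip (535/12897) -> (12897/535): both odd, 535 mod 4 = 3, 12897 mod 4 = 1, so the flip contributes +1; sign now +1
(12897/535): 12897 mod 535 = 57, so (12897/535) = (57/535)
flip (57/535) -> (535/57): both odd, 57 mod 4 = 1, 535 mod 4 = 3, so the flip contributes +1; sign now +1
(535/57): 535 mod 57 = 22, so (535/57) = (22/57)
factor out 2^1: 22 = 2^1·11; with 57 mod 8 = 1, (2/57) = +1; sign now +1; continue with (11/57)
flip (11/57) -> (57/11): both odd, 11 mod 4 = 3, 57 mod 4 = 1, so the flip contributes +1; sign now +1
(57/11): 57 mod 11 = 2, so (57/11) = (2/11)
factor out 2^1: 2 = 2^1·1; with 11 mod 8 = 3, (2/11) = -1; sign now -1; continue with (1/11)
reached (1/11) = 1, so the symbol is -1

-1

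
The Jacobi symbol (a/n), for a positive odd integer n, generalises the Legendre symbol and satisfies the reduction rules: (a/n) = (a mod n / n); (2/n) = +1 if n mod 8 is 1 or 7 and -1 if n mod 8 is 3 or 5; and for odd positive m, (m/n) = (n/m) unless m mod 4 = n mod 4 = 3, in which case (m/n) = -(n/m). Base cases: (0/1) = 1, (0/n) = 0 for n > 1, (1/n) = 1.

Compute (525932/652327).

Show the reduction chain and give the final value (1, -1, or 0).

525932 = 2^2·131483; (2/652327) = +1 since 652327 mod 8 = 7, so (525932/652327) = (+1)^2·(131483/652327); sign now +1
reciprocity: (131483/652327) = -1·(652327/131483) since 131483 mod 4 = 3, 652327 mod 4 = 3; sign now -1
(652327/131483) = (126395/131483)   [reduce mod 131483]
reciprocity: (126395/131483) = -1·(131483/126395) since 126395 mod 4 = 3, 131483 mod 4 = 3; sign now +1
(131483/126395) = (5088/126395)   [reduce mod 126395]
5088 = 2^5·159; (2/126395) = -1 since 126395 mod 8 = 3, so (5088/126395) = (-1)^5·(159/126395); sign now -1
reciprocity: (159/126395) = -1·(126395/159) since 159 mod 4 = 3, 126395 mod 4 = 3; sign now +1
(126395/159) = (149/159)   [reduce mod 159]
reciprocity: (149/159) = +1·(159/149) since 149 mod 4 = 1, 159 mod 4 = 3; sign now +1
(159/149) = (10/149)   [reduce mod 149]
10 = 2^1·5; (2/149) = -1 since 149 mod 8 = 5, so (10/149) = (-1)^1·(5/149); sign now -1
reciprocity: (5/149) = +1·(149/5) since 5 mod 4 = 1, 149 mod 4 = 1; sign now -1
(149/5) = (4/5)   [reduce mod 5]
4 = 2^2·1; (2/5) = -1 since 5 mod 8 = 5, so (4/5) = (-1)^2·(1/5); sign now -1
(1/5) = 1; final value = sign = -1

-1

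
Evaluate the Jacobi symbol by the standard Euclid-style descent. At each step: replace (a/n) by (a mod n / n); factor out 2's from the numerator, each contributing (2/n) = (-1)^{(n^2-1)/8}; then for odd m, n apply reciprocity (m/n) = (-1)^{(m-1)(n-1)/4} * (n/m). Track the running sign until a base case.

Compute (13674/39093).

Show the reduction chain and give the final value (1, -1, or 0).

0

factor out 2^1: 13674 = 2^1·6837; with 39093 mod 8 = 5, (2/39093) = -1; sign now -1; continue with (6837/39093)
flip (6837/39093) -> (39093/6837): both odd, 6837 mod 4 = 1, 39093 mod 4 = 1, so the flip contributes +1; sign now -1
(39093/6837): 39093 mod 6837 = 4908, so (39093/6837) = (4908/6837)
factor out 2^2: 4908 = 2^2·1227; with 6837 mod 8 = 5, (2/6837) = -1; sign now -1; continue with (1227/6837)
flip (1227/6837) -> (6837/1227): both odd, 1227 mod 4 = 3, 6837 mod 4 = 1, so the flip contributes +1; sign now -1
(6837/1227): 6837 mod 1227 = 702, so (6837/1227) = (702/1227)
factor out 2^1: 702 = 2^1·351; with 1227 mod 8 = 3, (2/1227) = -1; sign now +1; continue with (351/1227)
flip (351/1227) -> (1227/351): both odd, 351 mod 4 = 3, 1227 mod 4 = 3, so the flip contributes -1; sign now -1
(1227/351): 1227 mod 351 = 174, so (1227/351) = (174/351)
factor out 2^1: 174 = 2^1·87; with 351 mod 8 = 7, (2/351) = +1; sign now -1; continue with (87/351)
flip (87/351) -> (351/87): both odd, 87 mod 4 = 3, 351 mod 4 = 3, so the flip contributes -1; sign now +1
(351/87): 351 mod 87 = 3, so (351/87) = (3/87)
flip (3/87) -> (87/3): both odd, 3 mod 4 = 3, 87 mod 4 = 3, so the flip contributes -1; sign now -1
(87/3): 87 mod 3 = 0, so (87/3) = (0/3)
reached (0/3); gcd(a, n) > 1, so (0/3) = 0 and the symbol is 0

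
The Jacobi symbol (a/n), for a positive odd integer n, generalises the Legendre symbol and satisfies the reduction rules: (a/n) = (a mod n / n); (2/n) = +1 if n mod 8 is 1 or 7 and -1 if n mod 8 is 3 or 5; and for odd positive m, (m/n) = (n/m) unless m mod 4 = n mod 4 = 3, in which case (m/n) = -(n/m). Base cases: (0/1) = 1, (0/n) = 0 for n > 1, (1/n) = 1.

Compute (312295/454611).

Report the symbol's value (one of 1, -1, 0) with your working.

reciprocity: (312295/454611) = -1·(454611/312295) since 312295 mod 4 = 3, 454611 mod 4 = 3; sign now -1
(454611/312295) = (142316/312295)   [reduce mod 312295]
142316 = 2^2·35579; (2/312295) = +1 since 312295 mod 8 = 7, so (142316/312295) = (+1)^2·(35579/312295); sign now -1
reciprocity: (35579/312295) = -1·(312295/35579) since 35579 mod 4 = 3, 312295 mod 4 = 3; sign now +1
(312295/35579) = (27663/35579)   [reduce mod 35579]
reciprocity: (27663/35579) = -1·(35579/27663) since 27663 mod 4 = 3, 35579 mod 4 = 3; sign now -1
(35579/27663) = (7916/27663)   [reduce mod 27663]
7916 = 2^2·1979; (2/27663) = +1 since 27663 mod 8 = 7, so (7916/27663) = (+1)^2·(1979/27663); sign now -1
reciprocity: (1979/27663) = -1·(27663/1979) since 1979 mod 4 = 3, 27663 mod 4 = 3; sign now +1
(27663/1979) = (1936/1979)   [reduce mod 1979]
1936 = 2^4·121; (2/1979) = -1 since 1979 mod 8 = 3, so (1936/1979) = (-1)^4·(121/1979); sign now +1
reciprocity: (121/1979) = +1·(1979/121) since 121 mod 4 = 1, 1979 mod 4 = 3; sign now +1
(1979/121) = (43/121)   [reduce mod 121]
reciprocity: (43/121) = +1·(121/43) since 43 mod 4 = 3, 121 mod 4 = 1; sign now +1
(121/43) = (35/43)   [reduce mod 43]
reciprocity: (35/43) = -1·(43/35) since 35 mod 4 = 3, 43 mod 4 = 3; sign now -1
(43/35) = (8/35)   [reduce mod 35]
8 = 2^3·1; (2/35) = -1 since 35 mod 8 = 3, so (8/35) = (-1)^3·(1/35); sign now +1
(1/35) = 1; final value = sign = +1

1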